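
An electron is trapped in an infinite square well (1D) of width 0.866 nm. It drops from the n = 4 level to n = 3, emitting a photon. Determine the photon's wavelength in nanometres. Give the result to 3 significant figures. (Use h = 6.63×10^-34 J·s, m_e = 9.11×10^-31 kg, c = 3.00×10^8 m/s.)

λ = 353 nm

E_1 = h²/(8m_eL²) = 8.042×10^-20 J, so ΔE = (4² − 3²)E_1 = 5.629×10^-19 J.
λ = hc/ΔE = (6.63×10^-34·3.00×10^8)/5.629×10^-19 = 3.53×10^-7 m = 353 nm.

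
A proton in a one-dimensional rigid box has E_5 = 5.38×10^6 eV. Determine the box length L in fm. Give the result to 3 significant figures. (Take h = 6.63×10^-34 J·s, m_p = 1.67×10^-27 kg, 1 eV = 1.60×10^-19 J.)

L = 30.9 fm

From E_n = n²h²/(8m_pL²), L = n·h/√(8m_pE_n).
E_5 = 5.38×10^6 eV = 8.608×10^-13 J, so L = 5·6.63×10^-34/√(8·1.67×10^-27·8.608×10^-13) = 3.09×10^-14 m = 30.9 fm.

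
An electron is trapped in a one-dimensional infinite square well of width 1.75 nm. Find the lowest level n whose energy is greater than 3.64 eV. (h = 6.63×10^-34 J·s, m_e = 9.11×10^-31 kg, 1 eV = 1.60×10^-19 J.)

E_1 = h²/(8m_eL²) = 1.969×10^-20 J = 0.1231 eV.
Need n² > 3.64/0.1231 = 29.57, i.e. n > 5.438.
The smallest integer satisfying this is n = 6.

n = 6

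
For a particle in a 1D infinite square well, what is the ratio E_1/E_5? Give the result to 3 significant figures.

E_n ∝ n², so E_1/E_5 = 1²/5² = 1/25 = 0.0400.

0.0400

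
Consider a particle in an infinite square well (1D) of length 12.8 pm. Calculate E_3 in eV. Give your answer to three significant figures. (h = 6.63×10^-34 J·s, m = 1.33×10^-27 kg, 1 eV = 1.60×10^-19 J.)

For an infinite well E_n = n²h²/(8mL²), so E_1 = h²/(8mL²) = (6.63×10^-34)²/(8·1.33×10^-27·(1.28×10^-11 m)²) = 2.522×10^-19 J.
Then E_3 = 3²·E_1 = 9·2.522×10^-19 J = 2.270×10^-18 J.
Converting, E_3 = 2.270×10^-18 J / (1.60×10^-19 J/eV) = 14.2 eV.

E_3 = 14.2 eV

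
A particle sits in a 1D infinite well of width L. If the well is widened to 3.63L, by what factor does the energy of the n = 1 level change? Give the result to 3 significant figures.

0.0759

E_n ∝ 1/L², so the energy scales by 1/3.63² = 0.0759.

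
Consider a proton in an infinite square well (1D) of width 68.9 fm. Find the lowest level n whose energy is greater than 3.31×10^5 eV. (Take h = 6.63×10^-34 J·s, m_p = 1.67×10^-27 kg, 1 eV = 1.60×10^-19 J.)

E_1 = h²/(8m_pL²) = 6.931×10^-15 J = 4.332×10^4 eV.
Need n² > 3.31×10^5/4.332×10^4 = 7.641, i.e. n > 2.764.
The smallest integer satisfying this is n = 3.

n = 3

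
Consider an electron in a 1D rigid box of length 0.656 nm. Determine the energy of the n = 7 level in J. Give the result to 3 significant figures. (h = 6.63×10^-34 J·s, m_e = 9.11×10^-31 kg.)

E_7 = 6.87×10^-18 J

For an infinite well E_n = n²h²/(8m_eL²), so E_1 = h²/(8m_eL²) = (6.63×10^-34)²/(8·9.11×10^-31·(6.56×10^-10 m)²) = 1.402×10^-19 J.
Then E_7 = 7²·E_1 = 49·1.402×10^-19 J = 6.87×10^-18 J.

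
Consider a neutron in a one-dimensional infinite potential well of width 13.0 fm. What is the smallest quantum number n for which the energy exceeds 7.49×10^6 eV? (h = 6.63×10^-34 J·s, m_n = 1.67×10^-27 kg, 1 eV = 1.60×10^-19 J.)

E_1 = h²/(8m_nL²) = 1.947×10^-13 J = 1.217×10^6 eV.
Need n² > 7.49×10^6/1.217×10^6 = 6.154, i.e. n > 2.481.
The smallest integer satisfying this is n = 3.

n = 3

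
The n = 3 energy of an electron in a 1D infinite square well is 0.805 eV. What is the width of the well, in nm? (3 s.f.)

L = 2.05 nm

From E_n = n²h²/(8m_eL²), L = n·h/√(8m_eE_n).
E_3 = 0.805 eV = 1.290×10^-19 J, so L = 3·6.626×10^-34/√(8·9.109×10^-31·1.290×10^-19) = 2.05×10^-9 m = 2.05 nm.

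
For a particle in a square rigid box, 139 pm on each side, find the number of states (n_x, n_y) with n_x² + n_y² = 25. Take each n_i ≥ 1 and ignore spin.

degeneracy = 2

The level has n_x² + n_y² = 25. The ordered positive-integer solutions are (3, 4), (4, 3).
That gives 2 states.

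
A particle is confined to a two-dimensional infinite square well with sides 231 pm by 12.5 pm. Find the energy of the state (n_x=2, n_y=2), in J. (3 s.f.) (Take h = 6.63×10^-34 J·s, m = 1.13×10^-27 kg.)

E = 1.25×10^-18 J

For a 2D rectangular well E = (h²/8m)·Σ n_i²/L_i² = (6.63×10^-34)²/(8·1.13×10^-27) · [2²/(231 pm)² + 2²/(12.5 pm)²].
Evaluating gives E = 1.25×10^-18 J.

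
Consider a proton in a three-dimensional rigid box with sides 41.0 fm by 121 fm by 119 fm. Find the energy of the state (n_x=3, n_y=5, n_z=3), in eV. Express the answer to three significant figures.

For a 3D rectangular well E = (h²/8m_p)·Σ n_i²/L_i² = (6.626×10^-34)²/(8·1.673×10^-27) · [3²/(41.0 fm)² + 5²/(121 fm)² + 3²/(119 fm)²].
Evaluating gives E = 2.525×10^-13 J = 1.58×10^6 eV.

E = 1.58×10^6 eV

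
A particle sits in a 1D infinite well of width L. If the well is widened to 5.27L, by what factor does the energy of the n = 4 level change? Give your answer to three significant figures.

0.0360

E_n ∝ 1/L², so the energy scales by 1/5.27² = 0.0360.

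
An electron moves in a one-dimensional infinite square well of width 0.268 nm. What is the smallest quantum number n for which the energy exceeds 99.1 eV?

n = 5

E_1 = h²/(8m_eL²) = 8.388×10^-19 J = 5.236 eV.
Need n² > 99.1/5.236 = 18.93, i.e. n > 4.351.
The smallest integer satisfying this is n = 5.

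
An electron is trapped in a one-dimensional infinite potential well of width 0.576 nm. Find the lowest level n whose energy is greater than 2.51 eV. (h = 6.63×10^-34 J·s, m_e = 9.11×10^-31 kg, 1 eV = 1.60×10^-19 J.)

n = 2

E_1 = h²/(8m_eL²) = 1.818×10^-19 J = 1.136 eV.
Need n² > 2.51/1.136 = 2.210, i.e. n > 1.487.
The smallest integer satisfying this is n = 2.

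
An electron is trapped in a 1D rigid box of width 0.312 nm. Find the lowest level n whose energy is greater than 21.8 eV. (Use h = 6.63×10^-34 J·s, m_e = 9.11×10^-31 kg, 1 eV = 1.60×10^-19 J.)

E_1 = h²/(8m_eL²) = 6.196×10^-19 J = 3.873 eV.
Need n² > 21.8/3.873 = 5.629, i.e. n > 2.373.
The smallest integer satisfying this is n = 3.

n = 3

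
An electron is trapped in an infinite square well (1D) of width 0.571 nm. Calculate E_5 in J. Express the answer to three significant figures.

E_5 = 4.62×10^-18 J

For an infinite well E_n = n²h²/(8m_eL²), so E_1 = h²/(8m_eL²) = (6.626×10^-34)²/(8·9.109×10^-31·(5.71×10^-10 m)²) = 1.848×10^-19 J.
Then E_5 = 5²·E_1 = 25·1.848×10^-19 J = 4.62×10^-18 J.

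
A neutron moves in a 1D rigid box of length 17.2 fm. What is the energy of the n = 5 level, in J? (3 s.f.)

E_5 = 2.77×10^-12 J

For an infinite well E_n = n²h²/(8m_nL²), so E_1 = h²/(8m_nL²) = (6.626×10^-34)²/(8·1.675×10^-27·(1.72×10^-14 m)²) = 1.107×10^-13 J.
Then E_5 = 5²·E_1 = 25·1.107×10^-13 J = 2.77×10^-12 J.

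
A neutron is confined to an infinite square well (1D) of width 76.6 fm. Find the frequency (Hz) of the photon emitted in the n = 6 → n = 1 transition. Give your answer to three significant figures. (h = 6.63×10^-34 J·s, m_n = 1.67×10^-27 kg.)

E_1 = h²/(8m_nL²) = 5.607×10^-15 J and ΔE = (6² − 1²)E_1 = 1.962×10^-13 J.
f = ΔE/h = 1.962×10^-13/6.63×10^-34 = 2.96×10^20 Hz.

f = 2.96×10^20 Hz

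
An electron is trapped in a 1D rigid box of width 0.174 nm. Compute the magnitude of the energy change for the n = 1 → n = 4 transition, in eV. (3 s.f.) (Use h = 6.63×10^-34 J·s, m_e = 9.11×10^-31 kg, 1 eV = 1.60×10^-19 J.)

|ΔE| = 187 eV

E_1 = h²/(8m_eL²) = 1.992×10^-18 J.
|ΔE| = |1² − 4²|·E_1 = 15·1.992×10^-18 J = 2.988×10^-17 J = 187 eV.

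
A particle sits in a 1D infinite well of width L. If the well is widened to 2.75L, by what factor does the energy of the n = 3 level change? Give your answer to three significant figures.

0.132

E_n ∝ 1/L², so the energy scales by 1/2.75² = 0.132.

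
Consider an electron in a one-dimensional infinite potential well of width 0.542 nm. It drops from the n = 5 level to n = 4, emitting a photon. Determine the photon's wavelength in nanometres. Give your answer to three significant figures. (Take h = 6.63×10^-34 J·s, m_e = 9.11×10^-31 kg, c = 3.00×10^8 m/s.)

λ = 108 nm

E_1 = h²/(8m_eL²) = 2.053×10^-19 J, so ΔE = (5² − 4²)E_1 = 1.848×10^-18 J.
λ = hc/ΔE = (6.63×10^-34·3.00×10^8)/1.848×10^-18 = 1.08×10^-7 m = 108 nm.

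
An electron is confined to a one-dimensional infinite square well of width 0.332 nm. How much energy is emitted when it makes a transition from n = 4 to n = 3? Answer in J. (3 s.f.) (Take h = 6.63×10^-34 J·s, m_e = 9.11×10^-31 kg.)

E_1 = h²/(8m_eL²) = 5.472×10^-19 J.
|ΔE| = |4² − 3²|·E_1 = 7·5.472×10^-19 J = 3.83×10^-18 J.

|ΔE| = 3.83×10^-18 J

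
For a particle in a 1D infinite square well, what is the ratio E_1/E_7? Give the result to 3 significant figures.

0.0204

E_n ∝ n², so E_1/E_7 = 1²/7² = 1/49 = 0.0204.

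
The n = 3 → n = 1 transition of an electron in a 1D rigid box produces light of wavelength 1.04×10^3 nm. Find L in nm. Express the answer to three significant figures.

L = 1.59 nm

The photon carries ΔE = hc/λ = 6.626×10^-34·2.998×10^8/1.04×10^-6 m = 1.910×10^-19 J.
Since ΔE = (3² − 1²)E_1, E_1 = 2.388×10^-20 J, and L = h/√(8m_eE_1) = 1.59×10^-9 m = 1.59 nm.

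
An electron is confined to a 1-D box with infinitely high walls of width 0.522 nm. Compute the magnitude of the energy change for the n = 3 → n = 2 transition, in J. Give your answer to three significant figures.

|ΔE| = 1.11×10^-18 J

E_1 = h²/(8m_eL²) = 2.211×10^-19 J.
|ΔE| = |3² − 2²|·E_1 = 5·2.211×10^-19 J = 1.11×10^-18 J.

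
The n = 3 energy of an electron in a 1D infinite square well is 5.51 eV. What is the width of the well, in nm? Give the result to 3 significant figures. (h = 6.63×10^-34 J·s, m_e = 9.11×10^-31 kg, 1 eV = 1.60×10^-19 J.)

From E_n = n²h²/(8m_eL²), L = n·h/√(8m_eE_n).
E_3 = 5.51 eV = 8.816×10^-19 J, so L = 3·6.63×10^-34/√(8·9.11×10^-31·8.816×10^-19) = 7.85×10^-10 m = 0.785 nm.

L = 0.785 nm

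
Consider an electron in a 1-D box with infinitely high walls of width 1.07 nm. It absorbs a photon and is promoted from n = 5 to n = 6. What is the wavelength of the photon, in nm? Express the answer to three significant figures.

E_1 = h²/(8m_eL²) = 5.262×10^-20 J, so ΔE = (6² − 5²)E_1 = 5.788×10^-19 J.
λ = hc/ΔE = (6.626×10^-34·2.998×10^8)/5.788×10^-19 = 3.43×10^-7 m = 343 nm.

λ = 343 nm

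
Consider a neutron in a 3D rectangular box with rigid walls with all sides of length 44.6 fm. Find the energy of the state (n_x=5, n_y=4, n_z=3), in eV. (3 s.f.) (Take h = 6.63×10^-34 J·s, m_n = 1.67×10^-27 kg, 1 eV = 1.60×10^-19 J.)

For a 3D rectangular well E = (h²/8m_n)·Σ n_i²/L_i² = (6.63×10^-34)²/(8·1.67×10^-27) · [5²/(44.6 fm)² + 4²/(44.6 fm)² + 3²/(44.6 fm)²].
Evaluating gives E = 8.270×10^-13 J = 5.17×10^6 eV.

E = 5.17×10^6 eV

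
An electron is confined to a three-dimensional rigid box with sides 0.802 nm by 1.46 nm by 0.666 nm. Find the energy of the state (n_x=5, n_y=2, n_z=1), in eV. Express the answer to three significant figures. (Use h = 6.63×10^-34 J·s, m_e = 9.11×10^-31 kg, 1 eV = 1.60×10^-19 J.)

E = 16.2 eV

For a 3D rectangular well E = (h²/8m_e)·Σ n_i²/L_i² = (6.63×10^-34)²/(8·9.11×10^-31) · [5²/(0.802 nm)² + 2²/(1.46 nm)² + 1²/(0.666 nm)²].
Evaluating gives E = 2.593×10^-18 J = 16.2 eV.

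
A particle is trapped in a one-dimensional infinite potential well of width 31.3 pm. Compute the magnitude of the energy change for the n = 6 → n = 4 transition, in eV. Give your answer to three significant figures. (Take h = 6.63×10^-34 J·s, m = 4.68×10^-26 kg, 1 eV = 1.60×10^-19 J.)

E_1 = h²/(8mL²) = 1.198×10^-21 J.
|ΔE| = |6² − 4²|·E_1 = 20·1.198×10^-21 J = 2.396×10^-20 J = 0.150 eV.

|ΔE| = 0.150 eV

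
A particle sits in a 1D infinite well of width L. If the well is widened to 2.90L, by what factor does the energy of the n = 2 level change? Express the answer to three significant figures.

0.119

E_n ∝ 1/L², so the energy scales by 1/2.90² = 0.119.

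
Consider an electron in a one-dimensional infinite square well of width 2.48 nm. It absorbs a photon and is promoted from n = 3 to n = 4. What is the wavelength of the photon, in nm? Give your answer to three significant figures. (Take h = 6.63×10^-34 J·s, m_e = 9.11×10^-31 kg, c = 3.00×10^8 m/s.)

E_1 = h²/(8m_eL²) = 9.807×10^-21 J, so ΔE = (4² − 3²)E_1 = 6.865×10^-20 J.
λ = hc/ΔE = (6.63×10^-34·3.00×10^8)/6.865×10^-20 = 2.90×10^-6 m = 2.90×10^3 nm.

λ = 2.90×10^3 nm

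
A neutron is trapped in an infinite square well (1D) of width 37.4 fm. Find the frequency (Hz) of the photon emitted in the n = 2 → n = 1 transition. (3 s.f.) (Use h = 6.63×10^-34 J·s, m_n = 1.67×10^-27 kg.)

f = 1.06×10^20 Hz

E_1 = h²/(8m_nL²) = 2.352×10^-14 J and ΔE = (2² − 1²)E_1 = 7.056×10^-14 J.
f = ΔE/h = 7.056×10^-14/6.63×10^-34 = 1.06×10^20 Hz.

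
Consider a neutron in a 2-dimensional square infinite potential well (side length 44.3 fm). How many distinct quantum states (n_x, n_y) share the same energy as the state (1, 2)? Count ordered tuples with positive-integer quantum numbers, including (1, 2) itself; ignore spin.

The level has n_x² + n_y² = 5. The ordered positive-integer solutions are (1, 2), (2, 1).
That gives 2 states.

degeneracy = 2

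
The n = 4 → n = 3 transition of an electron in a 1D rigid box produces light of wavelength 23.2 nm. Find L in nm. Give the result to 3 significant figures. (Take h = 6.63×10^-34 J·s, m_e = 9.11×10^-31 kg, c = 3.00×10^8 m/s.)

L = 0.222 nm

The photon carries ΔE = hc/λ = 6.63×10^-34·3.00×10^8/2.32×10^-8 m = 8.573×10^-18 J.
Since ΔE = (4² − 3²)E_1, E_1 = 1.225×10^-18 J, and L = h/√(8m_eE_1) = 2.22×10^-10 m = 0.222 nm.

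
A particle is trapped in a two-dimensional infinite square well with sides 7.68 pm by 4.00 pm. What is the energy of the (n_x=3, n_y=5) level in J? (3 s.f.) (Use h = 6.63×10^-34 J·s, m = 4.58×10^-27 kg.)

For a 2D rectangular well E = (h²/8m)·Σ n_i²/L_i² = (6.63×10^-34)²/(8·4.58×10^-27) · [3²/(7.68 pm)² + 5²/(4.00 pm)²].
Evaluating gives E = 2.06×10^-17 J.

E = 2.06×10^-17 J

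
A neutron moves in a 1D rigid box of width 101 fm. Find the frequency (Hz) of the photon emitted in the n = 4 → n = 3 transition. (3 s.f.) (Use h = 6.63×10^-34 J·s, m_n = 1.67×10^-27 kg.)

E_1 = h²/(8m_nL²) = 3.225×10^-15 J and ΔE = (4² − 3²)E_1 = 2.258×10^-14 J.
f = ΔE/h = 2.258×10^-14/6.63×10^-34 = 3.41×10^19 Hz.

f = 3.41×10^19 Hz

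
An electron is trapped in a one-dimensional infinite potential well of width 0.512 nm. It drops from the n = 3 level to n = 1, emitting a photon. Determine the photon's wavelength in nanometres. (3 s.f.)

E_1 = h²/(8m_eL²) = 2.298×10^-19 J, so ΔE = (3² − 1²)E_1 = 1.838×10^-18 J.
λ = hc/ΔE = (6.626×10^-34·2.998×10^8)/1.838×10^-18 = 1.08×10^-7 m = 108 nm.

λ = 108 nm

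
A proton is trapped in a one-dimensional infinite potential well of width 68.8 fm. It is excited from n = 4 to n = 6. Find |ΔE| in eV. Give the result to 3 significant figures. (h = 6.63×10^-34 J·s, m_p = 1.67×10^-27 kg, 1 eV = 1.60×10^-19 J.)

|ΔE| = 8.69×10^5 eV

E_1 = h²/(8m_pL²) = 6.951×10^-15 J.
|ΔE| = |4² − 6²|·E_1 = 20·6.951×10^-15 J = 1.390×10^-13 J = 8.69×10^5 eV.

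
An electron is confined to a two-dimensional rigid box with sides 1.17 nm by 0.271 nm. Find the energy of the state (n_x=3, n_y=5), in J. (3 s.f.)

E = 2.09×10^-17 J

For a 2D rectangular well E = (h²/8m_e)·Σ n_i²/L_i² = (6.626×10^-34)²/(8·9.109×10^-31) · [3²/(1.17 nm)² + 5²/(0.271 nm)²].
Evaluating gives E = 2.09×10^-17 J.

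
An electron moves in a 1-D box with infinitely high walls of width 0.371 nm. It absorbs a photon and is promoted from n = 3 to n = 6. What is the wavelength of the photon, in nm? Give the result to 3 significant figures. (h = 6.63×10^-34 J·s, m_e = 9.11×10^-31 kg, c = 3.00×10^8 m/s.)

λ = 16.8 nm

E_1 = h²/(8m_eL²) = 4.382×10^-19 J, so ΔE = (6² − 3²)E_1 = 1.183×10^-17 J.
λ = hc/ΔE = (6.63×10^-34·3.00×10^8)/1.183×10^-17 = 1.68×10^-8 m = 16.8 nm.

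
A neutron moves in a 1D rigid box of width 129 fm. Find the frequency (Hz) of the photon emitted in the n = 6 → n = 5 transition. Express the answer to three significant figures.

E_1 = h²/(8m_nL²) = 1.969×10^-15 J and ΔE = (6² − 5²)E_1 = 2.166×10^-14 J.
f = ΔE/h = 2.166×10^-14/6.626×10^-34 = 3.27×10^19 Hz.

f = 3.27×10^19 Hz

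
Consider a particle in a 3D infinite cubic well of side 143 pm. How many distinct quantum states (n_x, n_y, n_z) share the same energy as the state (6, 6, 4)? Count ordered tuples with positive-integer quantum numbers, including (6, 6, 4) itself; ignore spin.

degeneracy = 3

The level has n_x² + n_y² + n_z² = 88. The ordered positive-integer solutions are (4, 6, 6), (6, 4, 6), (6, 6, 4).
That gives 3 states.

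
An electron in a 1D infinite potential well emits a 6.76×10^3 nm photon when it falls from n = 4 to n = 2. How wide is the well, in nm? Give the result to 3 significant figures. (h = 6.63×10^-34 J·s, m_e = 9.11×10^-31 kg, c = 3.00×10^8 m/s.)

The photon carries ΔE = hc/λ = 6.63×10^-34·3.00×10^8/6.76×10^-6 m = 2.942×10^-20 J.
Since ΔE = (4² − 2²)E_1, E_1 = 2.452×10^-21 J, and L = h/√(8m_eE_1) = 4.96×10^-9 m = 4.96 nm.

L = 4.96 nm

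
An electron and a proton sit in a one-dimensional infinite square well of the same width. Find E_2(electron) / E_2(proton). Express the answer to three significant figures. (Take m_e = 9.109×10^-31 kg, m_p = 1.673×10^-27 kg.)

1.84×10^3

E_n ∝ 1/m at fixed n and L, so the ratio is m_p/m_e = 1.673×10^-27/9.109×10^-31 = 1.84×10^3.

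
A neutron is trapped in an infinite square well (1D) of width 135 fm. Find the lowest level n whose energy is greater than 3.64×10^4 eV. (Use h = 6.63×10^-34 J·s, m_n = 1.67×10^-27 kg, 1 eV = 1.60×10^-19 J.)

E_1 = h²/(8m_nL²) = 1.805×10^-15 J = 1.128×10^4 eV.
Need n² > 3.64×10^4/1.128×10^4 = 3.227, i.e. n > 1.796.
The smallest integer satisfying this is n = 2.

n = 2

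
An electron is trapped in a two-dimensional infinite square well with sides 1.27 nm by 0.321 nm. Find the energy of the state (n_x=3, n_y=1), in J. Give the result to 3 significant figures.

E = 9.21×10^-19 J

For a 2D rectangular well E = (h²/8m_e)·Σ n_i²/L_i² = (6.626×10^-34)²/(8·9.109×10^-31) · [3²/(1.27 nm)² + 1²/(0.321 nm)²].
Evaluating gives E = 9.21×10^-19 J.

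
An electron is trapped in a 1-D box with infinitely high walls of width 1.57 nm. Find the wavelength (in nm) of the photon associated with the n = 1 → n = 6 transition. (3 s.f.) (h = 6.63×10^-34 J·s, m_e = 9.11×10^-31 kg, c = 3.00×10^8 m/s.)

E_1 = h²/(8m_eL²) = 2.447×10^-20 J, so ΔE = (6² − 1²)E_1 = 8.564×10^-19 J.
λ = hc/ΔE = (6.63×10^-34·3.00×10^8)/8.564×10^-19 = 2.32×10^-7 m = 232 nm.

λ = 232 nm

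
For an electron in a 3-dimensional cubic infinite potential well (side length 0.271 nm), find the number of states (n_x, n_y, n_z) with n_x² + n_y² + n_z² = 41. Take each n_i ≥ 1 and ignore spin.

The level has n_x² + n_y² + n_z² = 41. The ordered positive-integer solutions are (1, 2, 6), (1, 6, 2), (2, 1, 6), (2, 6, 1), (3, 4, 4), (4, 3, 4), (4, 4, 3), (6, 1, 2), (6, 2, 1).
That gives 9 states.

degeneracy = 9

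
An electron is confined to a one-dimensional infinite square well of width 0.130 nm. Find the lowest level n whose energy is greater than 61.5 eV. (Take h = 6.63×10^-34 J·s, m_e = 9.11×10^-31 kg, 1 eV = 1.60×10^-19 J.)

n = 2

E_1 = h²/(8m_eL²) = 3.569×10^-18 J = 22.31 eV.
Need n² > 61.5/22.31 = 2.757, i.e. n > 1.660.
The smallest integer satisfying this is n = 2.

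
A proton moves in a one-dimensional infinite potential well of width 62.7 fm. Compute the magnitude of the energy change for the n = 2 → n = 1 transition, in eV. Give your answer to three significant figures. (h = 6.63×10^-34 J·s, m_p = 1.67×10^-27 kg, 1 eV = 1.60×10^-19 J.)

E_1 = h²/(8m_pL²) = 8.369×10^-15 J.
|ΔE| = |2² − 1²|·E_1 = 3·8.369×10^-15 J = 2.511×10^-14 J = 1.57×10^5 eV.

|ΔE| = 1.57×10^5 eV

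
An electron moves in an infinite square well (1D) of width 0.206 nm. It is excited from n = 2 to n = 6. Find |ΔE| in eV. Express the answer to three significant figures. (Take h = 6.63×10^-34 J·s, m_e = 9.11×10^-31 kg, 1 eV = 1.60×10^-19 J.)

E_1 = h²/(8m_eL²) = 1.421×10^-18 J.
|ΔE| = |2² − 6²|·E_1 = 32·1.421×10^-18 J = 4.547×10^-17 J = 284 eV.

|ΔE| = 284 eV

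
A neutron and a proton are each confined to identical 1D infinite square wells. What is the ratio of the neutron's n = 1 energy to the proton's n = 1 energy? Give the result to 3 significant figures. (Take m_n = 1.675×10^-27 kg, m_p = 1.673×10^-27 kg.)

E_n ∝ 1/m at fixed n and L, so the ratio is m_p/m_n = 1.673×10^-27/1.675×10^-27 = 0.999.

0.999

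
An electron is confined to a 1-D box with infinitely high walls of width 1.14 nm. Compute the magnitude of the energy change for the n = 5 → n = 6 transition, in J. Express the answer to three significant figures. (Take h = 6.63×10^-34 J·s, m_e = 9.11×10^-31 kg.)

|ΔE| = 5.11×10^-19 J

E_1 = h²/(8m_eL²) = 4.641×10^-20 J.
|ΔE| = |5² − 6²|·E_1 = 11·4.641×10^-20 J = 5.11×10^-19 J.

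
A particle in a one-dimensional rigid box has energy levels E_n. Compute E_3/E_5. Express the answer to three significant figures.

E_n ∝ n², so E_3/E_5 = 3²/5² = 9/25 = 0.360.

0.360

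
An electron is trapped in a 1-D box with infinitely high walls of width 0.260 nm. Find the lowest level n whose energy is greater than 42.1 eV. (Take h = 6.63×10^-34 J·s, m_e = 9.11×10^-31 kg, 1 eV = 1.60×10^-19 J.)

n = 3

E_1 = h²/(8m_eL²) = 8.922×10^-19 J = 5.576 eV.
Need n² > 42.1/5.576 = 7.550, i.e. n > 2.748.
The smallest integer satisfying this is n = 3.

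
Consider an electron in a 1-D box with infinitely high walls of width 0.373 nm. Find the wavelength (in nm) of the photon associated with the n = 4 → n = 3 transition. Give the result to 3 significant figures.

E_1 = h²/(8m_eL²) = 4.330×10^-19 J, so ΔE = (4² − 3²)E_1 = 3.031×10^-18 J.
λ = hc/ΔE = (6.626×10^-34·2.998×10^8)/3.031×10^-18 = 6.55×10^-8 m = 65.5 nm.

λ = 65.5 nm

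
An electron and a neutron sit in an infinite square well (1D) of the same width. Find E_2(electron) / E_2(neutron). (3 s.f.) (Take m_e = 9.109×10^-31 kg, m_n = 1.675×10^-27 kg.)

E_n ∝ 1/m at fixed n and L, so the ratio is m_n/m_e = 1.675×10^-27/9.109×10^-31 = 1.84×10^3.

1.84×10^3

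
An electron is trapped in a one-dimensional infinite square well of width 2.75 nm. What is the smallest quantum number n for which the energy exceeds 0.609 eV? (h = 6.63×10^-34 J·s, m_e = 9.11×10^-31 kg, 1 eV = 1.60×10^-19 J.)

n = 4

E_1 = h²/(8m_eL²) = 7.975×10^-21 J = 0.04984 eV.
Need n² > 0.609/0.04984 = 12.22, i.e. n > 3.496.
The smallest integer satisfying this is n = 4.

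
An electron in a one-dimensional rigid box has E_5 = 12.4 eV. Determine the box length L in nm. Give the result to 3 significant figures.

From E_n = n²h²/(8m_eL²), L = n·h/√(8m_eE_n).
E_5 = 12.4 eV = 1.986×10^-18 J, so L = 5·6.626×10^-34/√(8·9.109×10^-31·1.986×10^-18) = 8.71×10^-10 m = 0.871 nm.

L = 0.871 nm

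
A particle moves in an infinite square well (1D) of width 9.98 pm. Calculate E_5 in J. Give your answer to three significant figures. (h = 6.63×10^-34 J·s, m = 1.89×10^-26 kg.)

E_5 = 7.30×10^-19 J

For an infinite well E_n = n²h²/(8mL²), so E_1 = h²/(8mL²) = (6.63×10^-34)²/(8·1.89×10^-26·(9.98×10^-12 m)²) = 2.919×10^-20 J.
Then E_5 = 5²·E_1 = 25·2.919×10^-20 J = 7.30×10^-19 J.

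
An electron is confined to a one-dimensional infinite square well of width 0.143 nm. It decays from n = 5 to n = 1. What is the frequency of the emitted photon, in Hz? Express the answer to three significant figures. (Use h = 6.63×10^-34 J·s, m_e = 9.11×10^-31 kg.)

f = 1.07×10^17 Hz

E_1 = h²/(8m_eL²) = 2.949×10^-18 J and ΔE = (5² − 1²)E_1 = 7.078×10^-17 J.
f = ΔE/h = 7.078×10^-17/6.63×10^-34 = 1.07×10^17 Hz.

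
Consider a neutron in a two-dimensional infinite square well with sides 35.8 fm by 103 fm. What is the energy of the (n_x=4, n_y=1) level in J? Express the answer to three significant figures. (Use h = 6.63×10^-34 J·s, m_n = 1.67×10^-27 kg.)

For a 2D rectangular well E = (h²/8m_n)·Σ n_i²/L_i² = (6.63×10^-34)²/(8·1.67×10^-27) · [4²/(35.8 fm)² + 1²/(103 fm)²].
Evaluating gives E = 4.14×10^-13 J.

E = 4.14×10^-13 J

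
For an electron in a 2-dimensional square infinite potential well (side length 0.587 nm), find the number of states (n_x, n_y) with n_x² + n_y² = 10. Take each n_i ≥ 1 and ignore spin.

degeneracy = 2

The level has n_x² + n_y² = 10. The ordered positive-integer solutions are (1, 3), (3, 1).
That gives 2 states.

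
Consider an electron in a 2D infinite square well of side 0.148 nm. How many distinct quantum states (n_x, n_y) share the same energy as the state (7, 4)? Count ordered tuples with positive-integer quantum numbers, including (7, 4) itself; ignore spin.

The level has n_x² + n_y² = 65. The ordered positive-integer solutions are (1, 8), (4, 7), (7, 4), (8, 1).
That gives 4 states.

degeneracy = 4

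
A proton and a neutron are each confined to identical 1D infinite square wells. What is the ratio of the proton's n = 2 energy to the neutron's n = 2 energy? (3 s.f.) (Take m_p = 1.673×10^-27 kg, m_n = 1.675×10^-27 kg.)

E_n ∝ 1/m at fixed n and L, so the ratio is m_n/m_p = 1.675×10^-27/1.673×10^-27 = 1.00.

1.00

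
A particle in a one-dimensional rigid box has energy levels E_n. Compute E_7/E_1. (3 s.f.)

49.0

E_n ∝ n², so E_7/E_1 = 7²/1² = 49/1 = 49.0.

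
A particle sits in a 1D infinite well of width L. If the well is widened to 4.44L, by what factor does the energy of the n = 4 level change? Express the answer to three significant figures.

E_n ∝ 1/L², so the energy scales by 1/4.44² = 0.0507.

0.0507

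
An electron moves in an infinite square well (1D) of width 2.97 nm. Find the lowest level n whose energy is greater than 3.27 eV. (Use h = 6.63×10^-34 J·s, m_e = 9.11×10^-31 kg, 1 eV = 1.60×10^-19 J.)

E_1 = h²/(8m_eL²) = 6.838×10^-21 J = 0.04274 eV.
Need n² > 3.27/0.04274 = 76.51, i.e. n > 8.747.
The smallest integer satisfying this is n = 9.

n = 9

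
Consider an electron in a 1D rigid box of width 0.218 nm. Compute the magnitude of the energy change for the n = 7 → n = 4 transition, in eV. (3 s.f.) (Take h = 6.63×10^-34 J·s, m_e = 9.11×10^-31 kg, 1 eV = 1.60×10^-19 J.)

E_1 = h²/(8m_eL²) = 1.269×10^-18 J.
|ΔE| = |7² − 4²|·E_1 = 33·1.269×10^-18 J = 4.188×10^-17 J = 262 eV.

|ΔE| = 262 eV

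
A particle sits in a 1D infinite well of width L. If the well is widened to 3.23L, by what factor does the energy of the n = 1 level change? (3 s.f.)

0.0959

E_n ∝ 1/L², so the energy scales by 1/3.23² = 0.0959.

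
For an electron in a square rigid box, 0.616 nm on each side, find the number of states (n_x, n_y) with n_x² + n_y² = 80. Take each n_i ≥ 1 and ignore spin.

degeneracy = 2

The level has n_x² + n_y² = 80. The ordered positive-integer solutions are (4, 8), (8, 4).
That gives 2 states.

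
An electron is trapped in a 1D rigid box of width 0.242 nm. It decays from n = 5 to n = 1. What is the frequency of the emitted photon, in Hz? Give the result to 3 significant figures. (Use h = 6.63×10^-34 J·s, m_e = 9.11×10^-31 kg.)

f = 3.73×10^16 Hz

E_1 = h²/(8m_eL²) = 1.030×10^-18 J and ΔE = (5² − 1²)E_1 = 2.472×10^-17 J.
f = ΔE/h = 2.472×10^-17/6.63×10^-34 = 3.73×10^16 Hz.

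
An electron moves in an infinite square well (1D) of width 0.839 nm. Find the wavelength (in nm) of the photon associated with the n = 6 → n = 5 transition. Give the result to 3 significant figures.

E_1 = h²/(8m_eL²) = 8.559×10^-20 J, so ΔE = (6² − 5²)E_1 = 9.415×10^-19 J.
λ = hc/ΔE = (6.626×10^-34·2.998×10^8)/9.415×10^-19 = 2.11×10^-7 m = 211 nm.

λ = 211 nm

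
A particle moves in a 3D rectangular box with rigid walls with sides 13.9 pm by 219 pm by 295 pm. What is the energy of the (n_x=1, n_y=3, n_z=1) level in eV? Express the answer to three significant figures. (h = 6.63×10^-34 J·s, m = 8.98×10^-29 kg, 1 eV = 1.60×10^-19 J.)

E = 20.6 eV

For a 3D rectangular well E = (h²/8m)·Σ n_i²/L_i² = (6.63×10^-34)²/(8·8.98×10^-29) · [1²/(13.9 pm)² + 3²/(219 pm)² + 1²/(295 pm)²].
Evaluating gives E = 3.289×10^-18 J = 20.6 eV.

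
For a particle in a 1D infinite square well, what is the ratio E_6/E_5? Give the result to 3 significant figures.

1.44

E_n ∝ n², so E_6/E_5 = 6²/5² = 36/25 = 1.44.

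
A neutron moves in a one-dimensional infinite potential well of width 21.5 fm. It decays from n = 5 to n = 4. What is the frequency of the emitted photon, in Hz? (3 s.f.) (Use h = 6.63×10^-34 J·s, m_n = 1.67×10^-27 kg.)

E_1 = h²/(8m_nL²) = 7.118×10^-14 J and ΔE = (5² − 4²)E_1 = 6.406×10^-13 J.
f = ΔE/h = 6.406×10^-13/6.63×10^-34 = 9.66×10^20 Hz.

f = 9.66×10^20 Hz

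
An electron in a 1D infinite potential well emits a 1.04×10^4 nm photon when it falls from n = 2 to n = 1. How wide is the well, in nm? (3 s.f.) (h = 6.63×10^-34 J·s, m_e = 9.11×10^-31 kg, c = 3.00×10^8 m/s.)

L = 3.08 nm

The photon carries ΔE = hc/λ = 6.63×10^-34·3.00×10^8/1.04×10^-5 m = 1.912×10^-20 J.
Since ΔE = (2² − 1²)E_1, E_1 = 6.373×10^-21 J, and L = h/√(8m_eE_1) = 3.08×10^-9 m = 3.08 nm.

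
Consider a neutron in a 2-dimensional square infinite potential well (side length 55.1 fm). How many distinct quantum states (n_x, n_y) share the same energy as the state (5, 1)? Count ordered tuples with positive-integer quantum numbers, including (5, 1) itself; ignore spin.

The level has n_x² + n_y² = 26. The ordered positive-integer solutions are (1, 5), (5, 1).
That gives 2 states.

degeneracy = 2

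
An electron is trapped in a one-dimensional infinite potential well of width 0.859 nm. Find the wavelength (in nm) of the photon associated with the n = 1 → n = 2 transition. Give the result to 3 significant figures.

E_1 = h²/(8m_eL²) = 8.165×10^-20 J, so ΔE = (2² − 1²)E_1 = 2.449×10^-19 J.
λ = hc/ΔE = (6.626×10^-34·2.998×10^8)/2.449×10^-19 = 8.11×10^-7 m = 811 nm.

λ = 811 nm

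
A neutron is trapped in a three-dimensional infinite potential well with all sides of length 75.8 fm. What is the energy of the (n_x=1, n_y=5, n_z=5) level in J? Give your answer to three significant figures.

For a 3D rectangular well E = (h²/8m_n)·Σ n_i²/L_i² = (6.626×10^-34)²/(8·1.675×10^-27) · [1²/(75.8 fm)² + 5²/(75.8 fm)² + 5²/(75.8 fm)²].
Evaluating gives E = 2.91×10^-13 J.

E = 2.91×10^-13 J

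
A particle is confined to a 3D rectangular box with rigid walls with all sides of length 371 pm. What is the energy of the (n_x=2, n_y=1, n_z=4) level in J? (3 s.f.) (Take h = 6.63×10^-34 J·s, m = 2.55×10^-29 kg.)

E = 3.29×10^-19 J

For a 3D rectangular well E = (h²/8m)·Σ n_i²/L_i² = (6.63×10^-34)²/(8·2.55×10^-29) · [2²/(371 pm)² + 1²/(371 pm)² + 4²/(371 pm)²].
Evaluating gives E = 3.29×10^-19 J.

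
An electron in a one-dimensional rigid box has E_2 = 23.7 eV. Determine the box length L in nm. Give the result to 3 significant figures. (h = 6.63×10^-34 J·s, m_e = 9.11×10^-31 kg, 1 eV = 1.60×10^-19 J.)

From E_n = n²h²/(8m_eL²), L = n·h/√(8m_eE_n).
E_2 = 23.7 eV = 3.792×10^-18 J, so L = 2·6.63×10^-34/√(8·9.11×10^-31·3.792×10^-18) = 2.52×10^-10 m = 0.252 nm.

L = 0.252 nm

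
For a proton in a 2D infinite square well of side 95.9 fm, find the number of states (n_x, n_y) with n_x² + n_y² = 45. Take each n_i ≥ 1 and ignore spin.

The level has n_x² + n_y² = 45. The ordered positive-integer solutions are (3, 6), (6, 3).
That gives 2 states.

degeneracy = 2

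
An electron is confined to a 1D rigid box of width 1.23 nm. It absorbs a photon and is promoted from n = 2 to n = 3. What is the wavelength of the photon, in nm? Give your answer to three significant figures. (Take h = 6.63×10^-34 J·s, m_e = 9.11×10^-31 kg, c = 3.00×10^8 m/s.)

λ = 998 nm

E_1 = h²/(8m_eL²) = 3.987×10^-20 J, so ΔE = (3² − 2²)E_1 = 1.993×10^-19 J.
λ = hc/ΔE = (6.63×10^-34·3.00×10^8)/1.993×10^-19 = 9.98×10^-7 m = 998 nm.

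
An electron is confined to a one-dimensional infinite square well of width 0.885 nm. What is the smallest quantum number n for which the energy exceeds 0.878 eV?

E_1 = h²/(8m_eL²) = 7.692×10^-20 J = 0.4801 eV.
Need n² > 0.878/0.4801 = 1.829, i.e. n > 1.352.
The smallest integer satisfying this is n = 2.

n = 2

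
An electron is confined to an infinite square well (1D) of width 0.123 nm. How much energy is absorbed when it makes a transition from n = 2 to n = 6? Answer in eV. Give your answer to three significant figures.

|ΔE| = 795 eV

E_1 = h²/(8m_eL²) = 3.982×10^-18 J.
|ΔE| = |2² − 6²|·E_1 = 32·3.982×10^-18 J = 1.274×10^-16 J = 795 eV.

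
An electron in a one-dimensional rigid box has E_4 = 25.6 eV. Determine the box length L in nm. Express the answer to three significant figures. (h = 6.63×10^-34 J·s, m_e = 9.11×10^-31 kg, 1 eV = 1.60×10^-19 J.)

L = 0.485 nm

From E_n = n²h²/(8m_eL²), L = n·h/√(8m_eE_n).
E_4 = 25.6 eV = 4.096×10^-18 J, so L = 4·6.63×10^-34/√(8·9.11×10^-31·4.096×10^-18) = 4.85×10^-10 m = 0.485 nm.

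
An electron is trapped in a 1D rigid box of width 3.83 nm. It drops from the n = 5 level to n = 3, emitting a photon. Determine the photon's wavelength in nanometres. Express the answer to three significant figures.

E_1 = h²/(8m_eL²) = 4.107×10^-21 J, so ΔE = (5² − 3²)E_1 = 6.571×10^-20 J.
λ = hc/ΔE = (6.626×10^-34·2.998×10^8)/6.571×10^-20 = 3.02×10^-6 m = 3.02×10^3 nm.

λ = 3.02×10^3 nm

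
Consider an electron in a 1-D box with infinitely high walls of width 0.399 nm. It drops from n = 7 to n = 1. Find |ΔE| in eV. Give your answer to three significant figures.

E_1 = h²/(8m_eL²) = 3.784×10^-19 J.
|ΔE| = |7² − 1²|·E_1 = 48·3.784×10^-19 J = 1.816×10^-17 J = 113 eV.

|ΔE| = 113 eV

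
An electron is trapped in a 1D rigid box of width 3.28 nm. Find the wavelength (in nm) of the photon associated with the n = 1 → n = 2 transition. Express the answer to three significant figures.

E_1 = h²/(8m_eL²) = 5.600×10^-21 J, so ΔE = (2² − 1²)E_1 = 1.680×10^-20 J.
λ = hc/ΔE = (6.626×10^-34·2.998×10^8)/1.680×10^-20 = 1.18×10^-5 m = 1.18×10^4 nm.

λ = 1.18×10^4 nm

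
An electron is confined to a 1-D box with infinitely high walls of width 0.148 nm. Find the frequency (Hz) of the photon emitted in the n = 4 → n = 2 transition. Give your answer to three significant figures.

E_1 = h²/(8m_eL²) = 2.751×10^-18 J and ΔE = (4² − 2²)E_1 = 3.301×10^-17 J.
f = ΔE/h = 3.301×10^-17/6.626×10^-34 = 4.98×10^16 Hz.

f = 4.98×10^16 Hz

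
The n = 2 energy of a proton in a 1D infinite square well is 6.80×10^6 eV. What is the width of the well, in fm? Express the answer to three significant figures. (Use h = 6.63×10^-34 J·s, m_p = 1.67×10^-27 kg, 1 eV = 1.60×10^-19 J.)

From E_n = n²h²/(8m_pL²), L = n·h/√(8m_pE_n).
E_2 = 6.80×10^6 eV = 1.088×10^-12 J, so L = 2·6.63×10^-34/√(8·1.67×10^-27·1.088×10^-12) = 1.10×10^-14 m = 11.0 fm.

L = 11.0 fm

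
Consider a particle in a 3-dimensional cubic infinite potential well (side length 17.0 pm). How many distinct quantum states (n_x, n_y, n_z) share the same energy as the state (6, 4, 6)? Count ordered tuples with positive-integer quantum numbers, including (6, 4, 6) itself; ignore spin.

degeneracy = 3

The level has n_x² + n_y² + n_z² = 88. The ordered positive-integer solutions are (4, 6, 6), (6, 4, 6), (6, 6, 4).
That gives 3 states.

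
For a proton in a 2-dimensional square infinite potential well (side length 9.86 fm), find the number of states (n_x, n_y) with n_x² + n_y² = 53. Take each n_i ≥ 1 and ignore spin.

The level has n_x² + n_y² = 53. The ordered positive-integer solutions are (2, 7), (7, 2).
That gives 2 states.

degeneracy = 2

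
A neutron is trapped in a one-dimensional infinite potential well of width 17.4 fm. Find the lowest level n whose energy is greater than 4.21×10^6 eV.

n = 3

E_1 = h²/(8m_nL²) = 1.082×10^-13 J = 6.754×10^5 eV.
Need n² > 4.21×10^6/6.754×10^5 = 6.233, i.e. n > 2.497.
The smallest integer satisfying this is n = 3.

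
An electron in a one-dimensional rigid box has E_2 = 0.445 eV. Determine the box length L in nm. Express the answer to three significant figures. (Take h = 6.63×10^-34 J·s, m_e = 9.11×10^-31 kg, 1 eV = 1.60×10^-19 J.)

From E_n = n²h²/(8m_eL²), L = n·h/√(8m_eE_n).
E_2 = 0.445 eV = 7.120×10^-20 J, so L = 2·6.63×10^-34/√(8·9.11×10^-31·7.120×10^-20) = 1.84×10^-9 m = 1.84 nm.

L = 1.84 nm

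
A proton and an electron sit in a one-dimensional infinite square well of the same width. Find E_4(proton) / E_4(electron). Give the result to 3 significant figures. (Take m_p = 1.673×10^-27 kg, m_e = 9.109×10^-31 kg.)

E_n ∝ 1/m at fixed n and L, so the ratio is m_e/m_p = 9.109×10^-31/1.673×10^-27 = 5.44×10^-4.

5.44×10^-4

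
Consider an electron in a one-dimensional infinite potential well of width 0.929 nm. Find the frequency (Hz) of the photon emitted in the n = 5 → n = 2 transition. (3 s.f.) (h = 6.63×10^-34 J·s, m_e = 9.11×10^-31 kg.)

E_1 = h²/(8m_eL²) = 6.989×10^-20 J and ΔE = (5² − 2²)E_1 = 1.468×10^-18 J.
f = ΔE/h = 1.468×10^-18/6.63×10^-34 = 2.21×10^15 Hz.

f = 2.21×10^15 Hz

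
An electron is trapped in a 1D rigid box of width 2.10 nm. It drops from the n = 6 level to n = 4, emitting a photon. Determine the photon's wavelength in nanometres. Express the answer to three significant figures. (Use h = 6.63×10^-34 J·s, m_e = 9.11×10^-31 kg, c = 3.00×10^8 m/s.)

E_1 = h²/(8m_eL²) = 1.368×10^-20 J, so ΔE = (6² − 4²)E_1 = 2.736×10^-19 J.
λ = hc/ΔE = (6.63×10^-34·3.00×10^8)/2.736×10^-19 = 7.27×10^-7 m = 727 nm.

λ = 727 nm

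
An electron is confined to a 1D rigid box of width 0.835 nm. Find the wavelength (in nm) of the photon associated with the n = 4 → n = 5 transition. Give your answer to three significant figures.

E_1 = h²/(8m_eL²) = 8.641×10^-20 J, so ΔE = (5² − 4²)E_1 = 7.777×10^-19 J.
λ = hc/ΔE = (6.626×10^-34·2.998×10^8)/7.777×10^-19 = 2.55×10^-7 m = 255 nm.

λ = 255 nm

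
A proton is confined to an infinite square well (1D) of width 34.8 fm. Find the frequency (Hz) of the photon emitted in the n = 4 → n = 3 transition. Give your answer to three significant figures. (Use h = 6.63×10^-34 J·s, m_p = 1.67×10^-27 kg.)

f = 2.87×10^20 Hz

E_1 = h²/(8m_pL²) = 2.717×10^-14 J and ΔE = (4² − 3²)E_1 = 1.902×10^-13 J.
f = ΔE/h = 1.902×10^-13/6.63×10^-34 = 2.87×10^20 Hz.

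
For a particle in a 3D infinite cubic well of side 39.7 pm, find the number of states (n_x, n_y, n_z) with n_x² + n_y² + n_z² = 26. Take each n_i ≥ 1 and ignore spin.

degeneracy = 6

The level has n_x² + n_y² + n_z² = 26. The ordered positive-integer solutions are (1, 3, 4), (1, 4, 3), (3, 1, 4), (3, 4, 1), (4, 1, 3), (4, 3, 1).
That gives 6 states.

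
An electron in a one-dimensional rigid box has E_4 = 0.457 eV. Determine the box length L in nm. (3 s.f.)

From E_n = n²h²/(8m_eL²), L = n·h/√(8m_eE_n).
E_4 = 0.457 eV = 7.321×10^-20 J, so L = 4·6.626×10^-34/√(8·9.109×10^-31·7.321×10^-20) = 3.63×10^-9 m = 3.63 nm.

L = 3.63 nm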